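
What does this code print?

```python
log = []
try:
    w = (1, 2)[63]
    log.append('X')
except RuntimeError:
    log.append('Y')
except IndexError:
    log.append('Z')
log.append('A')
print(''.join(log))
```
ZA

IndexError is caught by its specific handler, not RuntimeError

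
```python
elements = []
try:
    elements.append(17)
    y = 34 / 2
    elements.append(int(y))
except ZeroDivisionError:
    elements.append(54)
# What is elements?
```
[17, 17]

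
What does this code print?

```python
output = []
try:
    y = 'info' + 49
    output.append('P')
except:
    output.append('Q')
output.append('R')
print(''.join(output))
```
QR

Exception raised in try, caught by bare except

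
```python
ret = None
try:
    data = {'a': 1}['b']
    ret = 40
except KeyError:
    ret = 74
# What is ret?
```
74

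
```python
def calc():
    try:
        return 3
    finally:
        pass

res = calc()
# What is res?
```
3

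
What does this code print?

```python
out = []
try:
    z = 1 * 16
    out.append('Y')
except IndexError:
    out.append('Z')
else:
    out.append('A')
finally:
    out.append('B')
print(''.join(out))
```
YAB

else runs before finally when no exception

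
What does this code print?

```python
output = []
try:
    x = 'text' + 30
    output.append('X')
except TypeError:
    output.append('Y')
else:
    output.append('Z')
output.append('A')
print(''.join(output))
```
YA

else block skipped when exception is caught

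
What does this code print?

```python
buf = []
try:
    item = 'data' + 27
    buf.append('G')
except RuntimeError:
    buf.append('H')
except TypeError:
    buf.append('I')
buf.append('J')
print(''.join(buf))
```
IJ

TypeError is caught by its specific handler, not RuntimeError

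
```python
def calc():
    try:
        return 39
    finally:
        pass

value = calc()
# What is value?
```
39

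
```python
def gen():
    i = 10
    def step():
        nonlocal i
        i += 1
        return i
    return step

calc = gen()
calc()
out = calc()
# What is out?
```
12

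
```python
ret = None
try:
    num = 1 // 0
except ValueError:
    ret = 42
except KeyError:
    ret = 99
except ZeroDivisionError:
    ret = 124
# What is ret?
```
124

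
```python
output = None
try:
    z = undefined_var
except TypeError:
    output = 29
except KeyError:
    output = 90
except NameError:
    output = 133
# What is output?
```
133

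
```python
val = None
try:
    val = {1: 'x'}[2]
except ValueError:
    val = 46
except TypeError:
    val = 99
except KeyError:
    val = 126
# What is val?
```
126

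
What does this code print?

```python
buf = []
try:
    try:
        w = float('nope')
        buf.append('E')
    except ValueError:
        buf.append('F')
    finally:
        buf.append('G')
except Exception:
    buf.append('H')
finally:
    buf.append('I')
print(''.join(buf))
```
FGI

Both finally blocks run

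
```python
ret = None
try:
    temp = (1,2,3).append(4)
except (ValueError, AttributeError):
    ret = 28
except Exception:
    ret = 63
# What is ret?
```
28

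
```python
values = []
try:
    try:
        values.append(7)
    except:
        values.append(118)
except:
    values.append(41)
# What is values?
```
[7]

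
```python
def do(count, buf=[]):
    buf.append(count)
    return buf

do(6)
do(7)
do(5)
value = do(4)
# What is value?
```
[6, 7, 5, 4]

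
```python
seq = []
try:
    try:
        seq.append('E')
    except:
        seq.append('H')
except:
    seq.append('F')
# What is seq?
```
['E']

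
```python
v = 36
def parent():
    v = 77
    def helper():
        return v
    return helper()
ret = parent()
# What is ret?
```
77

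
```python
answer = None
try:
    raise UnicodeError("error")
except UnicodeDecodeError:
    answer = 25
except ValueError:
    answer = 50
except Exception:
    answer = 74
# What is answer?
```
50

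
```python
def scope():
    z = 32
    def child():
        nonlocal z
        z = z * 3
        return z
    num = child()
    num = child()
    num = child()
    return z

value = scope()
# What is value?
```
864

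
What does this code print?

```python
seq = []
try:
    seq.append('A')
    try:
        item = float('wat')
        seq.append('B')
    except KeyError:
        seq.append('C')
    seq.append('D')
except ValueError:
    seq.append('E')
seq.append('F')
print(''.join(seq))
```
AEF

Inner handler doesn't match, propagates to outer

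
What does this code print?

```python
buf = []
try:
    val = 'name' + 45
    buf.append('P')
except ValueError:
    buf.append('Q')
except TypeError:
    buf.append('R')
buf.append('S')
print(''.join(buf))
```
RS

TypeError is caught by its specific handler, not ValueError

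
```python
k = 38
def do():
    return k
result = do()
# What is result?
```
38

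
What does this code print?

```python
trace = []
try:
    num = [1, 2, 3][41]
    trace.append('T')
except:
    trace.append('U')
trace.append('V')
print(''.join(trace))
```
UV

Exception raised in try, caught by bare except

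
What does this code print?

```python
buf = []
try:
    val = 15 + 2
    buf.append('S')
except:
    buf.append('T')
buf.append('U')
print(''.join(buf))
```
SU

No exception, try block completes normally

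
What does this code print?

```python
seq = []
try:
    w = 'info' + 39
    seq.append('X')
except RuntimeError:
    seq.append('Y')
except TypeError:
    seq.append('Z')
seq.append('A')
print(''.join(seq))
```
ZA

TypeError is caught by its specific handler, not RuntimeError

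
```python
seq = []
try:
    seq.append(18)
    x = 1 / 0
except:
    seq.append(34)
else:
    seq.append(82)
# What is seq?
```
[18, 34]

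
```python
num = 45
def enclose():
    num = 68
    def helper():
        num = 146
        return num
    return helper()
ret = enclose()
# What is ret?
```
146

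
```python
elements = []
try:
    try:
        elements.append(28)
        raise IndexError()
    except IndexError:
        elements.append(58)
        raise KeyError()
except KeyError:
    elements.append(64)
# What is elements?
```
[28, 58, 64]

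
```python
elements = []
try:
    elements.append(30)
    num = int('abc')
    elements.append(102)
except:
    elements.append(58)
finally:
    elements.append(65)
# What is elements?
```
[30, 58, 65]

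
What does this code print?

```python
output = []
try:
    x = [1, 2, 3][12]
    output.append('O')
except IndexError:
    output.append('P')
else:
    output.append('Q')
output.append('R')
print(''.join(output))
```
PR

else block skipped when exception is caught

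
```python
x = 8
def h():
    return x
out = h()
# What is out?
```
8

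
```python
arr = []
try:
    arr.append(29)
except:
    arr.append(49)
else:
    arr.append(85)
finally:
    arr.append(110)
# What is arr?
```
[29, 85, 110]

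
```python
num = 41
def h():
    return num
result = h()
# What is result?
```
41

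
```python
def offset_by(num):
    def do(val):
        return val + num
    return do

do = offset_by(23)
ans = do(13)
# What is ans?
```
36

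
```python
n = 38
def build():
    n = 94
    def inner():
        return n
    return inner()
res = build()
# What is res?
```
94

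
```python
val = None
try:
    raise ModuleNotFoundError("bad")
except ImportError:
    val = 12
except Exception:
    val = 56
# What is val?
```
12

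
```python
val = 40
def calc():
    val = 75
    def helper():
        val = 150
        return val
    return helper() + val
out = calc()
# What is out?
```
225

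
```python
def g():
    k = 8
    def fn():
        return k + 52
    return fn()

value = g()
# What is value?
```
60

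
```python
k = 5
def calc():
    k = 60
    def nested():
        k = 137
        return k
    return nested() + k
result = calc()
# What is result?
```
197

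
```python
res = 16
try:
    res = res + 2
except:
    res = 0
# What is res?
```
18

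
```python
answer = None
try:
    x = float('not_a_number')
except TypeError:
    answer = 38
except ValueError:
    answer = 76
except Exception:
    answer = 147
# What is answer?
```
76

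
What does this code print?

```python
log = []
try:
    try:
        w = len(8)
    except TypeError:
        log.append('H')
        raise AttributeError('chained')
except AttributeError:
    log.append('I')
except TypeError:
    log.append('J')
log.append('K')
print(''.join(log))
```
HIK

AttributeError raised and caught, original TypeError not re-raised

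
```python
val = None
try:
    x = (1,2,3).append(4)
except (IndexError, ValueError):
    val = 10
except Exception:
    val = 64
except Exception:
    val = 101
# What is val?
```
64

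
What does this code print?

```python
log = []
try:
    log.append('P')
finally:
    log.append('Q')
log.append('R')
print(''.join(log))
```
PQR

try/finally without except, no exception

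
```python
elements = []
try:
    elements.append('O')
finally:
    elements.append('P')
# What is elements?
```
['O', 'P']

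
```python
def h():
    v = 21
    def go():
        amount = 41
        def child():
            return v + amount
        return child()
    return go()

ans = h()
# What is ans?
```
62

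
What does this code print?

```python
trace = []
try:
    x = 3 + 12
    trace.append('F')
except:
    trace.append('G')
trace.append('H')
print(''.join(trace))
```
FH

No exception, try block completes normally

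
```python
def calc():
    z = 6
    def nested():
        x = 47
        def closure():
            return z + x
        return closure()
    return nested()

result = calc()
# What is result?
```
53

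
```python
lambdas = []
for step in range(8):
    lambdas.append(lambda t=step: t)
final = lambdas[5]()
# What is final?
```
5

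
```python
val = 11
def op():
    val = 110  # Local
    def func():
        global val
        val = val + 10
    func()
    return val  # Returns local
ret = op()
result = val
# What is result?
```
21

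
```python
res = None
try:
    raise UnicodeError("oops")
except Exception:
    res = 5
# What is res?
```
5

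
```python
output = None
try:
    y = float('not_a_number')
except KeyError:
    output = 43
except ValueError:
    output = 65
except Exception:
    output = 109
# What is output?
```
65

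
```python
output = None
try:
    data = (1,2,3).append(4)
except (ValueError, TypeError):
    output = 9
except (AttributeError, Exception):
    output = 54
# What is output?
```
54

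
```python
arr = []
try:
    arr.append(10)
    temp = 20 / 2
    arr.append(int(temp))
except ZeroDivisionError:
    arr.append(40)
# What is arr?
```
[10, 10]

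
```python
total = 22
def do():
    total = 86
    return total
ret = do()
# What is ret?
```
86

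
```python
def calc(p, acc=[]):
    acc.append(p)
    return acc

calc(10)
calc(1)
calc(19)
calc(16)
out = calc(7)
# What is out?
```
[10, 1, 19, 16, 7]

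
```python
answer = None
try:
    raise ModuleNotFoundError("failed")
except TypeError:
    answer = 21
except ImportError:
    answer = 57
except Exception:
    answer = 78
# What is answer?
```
57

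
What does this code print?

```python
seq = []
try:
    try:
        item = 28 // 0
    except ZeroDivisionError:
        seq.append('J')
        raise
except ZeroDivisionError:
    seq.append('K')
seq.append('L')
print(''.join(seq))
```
JKL

raise without argument re-raises current exception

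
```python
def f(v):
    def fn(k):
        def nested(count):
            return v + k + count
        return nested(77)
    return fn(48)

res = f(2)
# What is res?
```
127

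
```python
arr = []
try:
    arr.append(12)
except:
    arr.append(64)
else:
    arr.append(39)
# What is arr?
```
[12, 39]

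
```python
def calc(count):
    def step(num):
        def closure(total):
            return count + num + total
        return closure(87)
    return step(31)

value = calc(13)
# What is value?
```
131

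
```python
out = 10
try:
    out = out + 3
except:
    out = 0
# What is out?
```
13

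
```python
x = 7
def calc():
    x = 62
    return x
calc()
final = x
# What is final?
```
7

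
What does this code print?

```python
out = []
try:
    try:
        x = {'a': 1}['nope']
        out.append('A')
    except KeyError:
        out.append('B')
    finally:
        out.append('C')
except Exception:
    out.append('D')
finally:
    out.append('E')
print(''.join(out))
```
BCE

Both finally blocks run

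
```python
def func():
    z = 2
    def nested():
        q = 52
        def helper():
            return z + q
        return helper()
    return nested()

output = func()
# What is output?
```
54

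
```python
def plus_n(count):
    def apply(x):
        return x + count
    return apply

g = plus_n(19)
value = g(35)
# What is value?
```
54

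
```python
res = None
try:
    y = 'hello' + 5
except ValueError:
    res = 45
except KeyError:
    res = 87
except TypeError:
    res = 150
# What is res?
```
150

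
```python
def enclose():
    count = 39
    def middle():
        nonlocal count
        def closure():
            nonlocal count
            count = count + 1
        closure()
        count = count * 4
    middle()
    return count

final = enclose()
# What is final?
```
160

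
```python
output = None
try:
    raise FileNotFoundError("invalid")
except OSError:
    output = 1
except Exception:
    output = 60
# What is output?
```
1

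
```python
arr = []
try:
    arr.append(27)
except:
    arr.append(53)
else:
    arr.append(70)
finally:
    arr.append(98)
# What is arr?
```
[27, 70, 98]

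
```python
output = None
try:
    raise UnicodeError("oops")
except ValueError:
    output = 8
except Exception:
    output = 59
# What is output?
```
8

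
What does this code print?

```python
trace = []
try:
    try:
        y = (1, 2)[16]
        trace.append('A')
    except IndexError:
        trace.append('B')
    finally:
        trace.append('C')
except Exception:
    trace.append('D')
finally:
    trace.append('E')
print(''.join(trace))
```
BCE

Both finally blocks run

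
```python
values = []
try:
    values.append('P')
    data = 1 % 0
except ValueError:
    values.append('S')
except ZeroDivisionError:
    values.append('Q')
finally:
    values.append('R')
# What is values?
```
['P', 'Q', 'R']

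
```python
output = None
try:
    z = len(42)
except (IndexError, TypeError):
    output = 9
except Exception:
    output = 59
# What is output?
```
9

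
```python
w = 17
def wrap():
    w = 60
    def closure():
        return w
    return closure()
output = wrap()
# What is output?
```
60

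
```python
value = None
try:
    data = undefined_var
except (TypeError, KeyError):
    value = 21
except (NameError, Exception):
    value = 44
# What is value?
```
44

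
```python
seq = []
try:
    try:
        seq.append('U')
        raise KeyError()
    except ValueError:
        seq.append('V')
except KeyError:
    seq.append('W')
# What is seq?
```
['U', 'W']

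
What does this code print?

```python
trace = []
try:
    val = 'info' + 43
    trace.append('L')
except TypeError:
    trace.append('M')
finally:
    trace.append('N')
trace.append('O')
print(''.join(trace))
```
MNO

finally always runs, even after exception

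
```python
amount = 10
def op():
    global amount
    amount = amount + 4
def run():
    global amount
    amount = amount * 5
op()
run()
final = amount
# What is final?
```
70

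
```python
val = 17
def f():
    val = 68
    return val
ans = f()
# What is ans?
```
68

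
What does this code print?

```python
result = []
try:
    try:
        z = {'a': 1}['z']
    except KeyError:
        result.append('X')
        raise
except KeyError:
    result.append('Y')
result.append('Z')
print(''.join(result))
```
XYZ

raise without argument re-raises current exception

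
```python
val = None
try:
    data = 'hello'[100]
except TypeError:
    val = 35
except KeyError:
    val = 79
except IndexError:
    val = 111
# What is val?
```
111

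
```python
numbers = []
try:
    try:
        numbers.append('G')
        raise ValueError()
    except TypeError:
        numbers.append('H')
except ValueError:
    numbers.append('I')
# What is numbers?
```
['G', 'I']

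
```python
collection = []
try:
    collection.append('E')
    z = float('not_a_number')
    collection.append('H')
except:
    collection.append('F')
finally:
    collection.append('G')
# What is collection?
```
['E', 'F', 'G']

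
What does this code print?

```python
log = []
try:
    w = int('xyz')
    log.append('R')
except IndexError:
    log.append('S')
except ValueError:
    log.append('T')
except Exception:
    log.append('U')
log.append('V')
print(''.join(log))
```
TV

ValueError matches before generic Exception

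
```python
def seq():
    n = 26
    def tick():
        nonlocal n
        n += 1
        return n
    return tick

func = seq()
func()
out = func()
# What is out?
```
28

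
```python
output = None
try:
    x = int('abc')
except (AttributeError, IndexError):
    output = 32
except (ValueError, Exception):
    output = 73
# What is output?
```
73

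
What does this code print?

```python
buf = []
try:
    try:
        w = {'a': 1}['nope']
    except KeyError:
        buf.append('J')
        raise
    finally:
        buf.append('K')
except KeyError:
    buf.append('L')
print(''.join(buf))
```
JKL

finally runs before re-raised exception propagates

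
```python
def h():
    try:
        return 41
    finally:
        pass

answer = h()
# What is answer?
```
41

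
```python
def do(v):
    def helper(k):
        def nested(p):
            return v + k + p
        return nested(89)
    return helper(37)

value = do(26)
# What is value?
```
152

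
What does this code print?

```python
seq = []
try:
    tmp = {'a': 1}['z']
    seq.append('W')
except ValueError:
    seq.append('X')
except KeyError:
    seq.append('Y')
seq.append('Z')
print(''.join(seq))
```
YZ

KeyError is caught by its specific handler, not ValueError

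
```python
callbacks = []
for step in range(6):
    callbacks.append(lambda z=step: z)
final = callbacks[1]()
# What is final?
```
1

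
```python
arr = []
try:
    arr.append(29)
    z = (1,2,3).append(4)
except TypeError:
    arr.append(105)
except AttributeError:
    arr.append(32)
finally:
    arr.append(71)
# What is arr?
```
[29, 32, 71]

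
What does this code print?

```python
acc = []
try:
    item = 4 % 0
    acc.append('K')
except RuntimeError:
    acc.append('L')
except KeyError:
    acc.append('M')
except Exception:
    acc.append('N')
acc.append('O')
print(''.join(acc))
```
NO

ZeroDivisionError not specifically caught, falls to Exception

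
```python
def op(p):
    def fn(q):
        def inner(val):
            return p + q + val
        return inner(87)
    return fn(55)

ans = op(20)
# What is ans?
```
162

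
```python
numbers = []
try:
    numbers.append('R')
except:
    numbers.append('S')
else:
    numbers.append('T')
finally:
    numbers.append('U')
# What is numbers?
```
['R', 'T', 'U']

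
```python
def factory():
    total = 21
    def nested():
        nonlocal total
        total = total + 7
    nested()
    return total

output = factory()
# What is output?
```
28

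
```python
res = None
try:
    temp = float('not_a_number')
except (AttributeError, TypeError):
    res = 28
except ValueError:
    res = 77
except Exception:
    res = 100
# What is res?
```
77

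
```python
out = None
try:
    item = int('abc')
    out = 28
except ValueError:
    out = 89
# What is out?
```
89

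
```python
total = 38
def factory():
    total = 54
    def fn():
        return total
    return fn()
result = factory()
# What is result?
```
54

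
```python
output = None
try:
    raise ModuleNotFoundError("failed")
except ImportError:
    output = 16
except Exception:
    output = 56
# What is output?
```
16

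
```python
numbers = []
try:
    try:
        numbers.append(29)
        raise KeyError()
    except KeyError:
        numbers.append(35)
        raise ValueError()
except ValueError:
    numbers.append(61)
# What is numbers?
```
[29, 35, 61]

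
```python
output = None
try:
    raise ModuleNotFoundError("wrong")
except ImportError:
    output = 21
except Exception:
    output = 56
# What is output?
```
21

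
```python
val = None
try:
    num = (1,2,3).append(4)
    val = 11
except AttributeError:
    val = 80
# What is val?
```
80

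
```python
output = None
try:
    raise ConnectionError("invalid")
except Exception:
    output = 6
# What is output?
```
6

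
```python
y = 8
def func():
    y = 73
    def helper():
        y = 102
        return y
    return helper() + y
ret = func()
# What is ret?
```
175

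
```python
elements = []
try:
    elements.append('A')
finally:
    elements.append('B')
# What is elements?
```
['A', 'B']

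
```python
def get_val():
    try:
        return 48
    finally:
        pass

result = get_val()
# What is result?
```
48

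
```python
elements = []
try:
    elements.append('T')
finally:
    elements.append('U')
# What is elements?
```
['T', 'U']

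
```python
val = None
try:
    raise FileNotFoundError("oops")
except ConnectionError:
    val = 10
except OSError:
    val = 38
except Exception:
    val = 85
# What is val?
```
38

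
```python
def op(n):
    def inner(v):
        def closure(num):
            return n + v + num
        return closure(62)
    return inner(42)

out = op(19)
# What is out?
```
123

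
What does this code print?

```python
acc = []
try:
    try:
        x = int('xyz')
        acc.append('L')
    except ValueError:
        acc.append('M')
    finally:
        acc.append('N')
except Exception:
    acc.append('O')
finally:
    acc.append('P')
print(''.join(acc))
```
MNP

Both finally blocks run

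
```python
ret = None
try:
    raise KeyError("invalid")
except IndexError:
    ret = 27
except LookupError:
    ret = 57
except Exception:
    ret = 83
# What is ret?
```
57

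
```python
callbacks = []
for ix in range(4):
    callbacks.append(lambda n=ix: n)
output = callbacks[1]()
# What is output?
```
1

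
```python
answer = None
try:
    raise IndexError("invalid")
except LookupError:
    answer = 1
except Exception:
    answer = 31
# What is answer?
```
1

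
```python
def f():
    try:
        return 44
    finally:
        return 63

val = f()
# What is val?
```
63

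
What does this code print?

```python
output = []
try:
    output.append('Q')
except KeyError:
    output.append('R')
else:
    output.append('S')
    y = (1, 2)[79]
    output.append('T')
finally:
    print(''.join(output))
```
QS

Try succeeds, else appends 'S', IndexError in else is uncaught, finally prints before exception propagates ('T' never appended)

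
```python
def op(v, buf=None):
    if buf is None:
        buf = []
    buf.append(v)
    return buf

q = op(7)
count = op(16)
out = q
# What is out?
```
[7]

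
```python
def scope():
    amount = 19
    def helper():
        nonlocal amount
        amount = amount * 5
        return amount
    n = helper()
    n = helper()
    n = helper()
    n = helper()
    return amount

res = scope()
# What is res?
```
11875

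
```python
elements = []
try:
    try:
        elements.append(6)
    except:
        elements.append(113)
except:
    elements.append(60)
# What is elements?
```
[6]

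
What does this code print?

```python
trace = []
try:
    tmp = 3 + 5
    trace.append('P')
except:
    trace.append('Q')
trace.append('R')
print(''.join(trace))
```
PR

No exception, try block completes normally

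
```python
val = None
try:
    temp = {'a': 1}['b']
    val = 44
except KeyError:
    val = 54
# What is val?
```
54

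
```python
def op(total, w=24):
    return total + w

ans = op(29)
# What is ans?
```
53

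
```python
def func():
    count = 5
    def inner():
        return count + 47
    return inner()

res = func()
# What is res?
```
52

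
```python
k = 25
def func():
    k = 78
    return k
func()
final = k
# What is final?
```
25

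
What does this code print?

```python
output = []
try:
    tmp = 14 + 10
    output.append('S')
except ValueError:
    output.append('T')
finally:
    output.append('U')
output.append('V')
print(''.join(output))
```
SUV

finally runs after normal execution too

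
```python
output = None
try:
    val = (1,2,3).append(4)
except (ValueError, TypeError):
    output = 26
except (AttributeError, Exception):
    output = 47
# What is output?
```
47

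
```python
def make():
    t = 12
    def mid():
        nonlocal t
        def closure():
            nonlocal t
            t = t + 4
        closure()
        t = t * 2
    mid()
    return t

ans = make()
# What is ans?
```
32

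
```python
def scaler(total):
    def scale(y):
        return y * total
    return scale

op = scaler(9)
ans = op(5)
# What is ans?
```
45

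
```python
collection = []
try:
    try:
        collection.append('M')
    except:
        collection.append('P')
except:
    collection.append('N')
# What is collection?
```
['M']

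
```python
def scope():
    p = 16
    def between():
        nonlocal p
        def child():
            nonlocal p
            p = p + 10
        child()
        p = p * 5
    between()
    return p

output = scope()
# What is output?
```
130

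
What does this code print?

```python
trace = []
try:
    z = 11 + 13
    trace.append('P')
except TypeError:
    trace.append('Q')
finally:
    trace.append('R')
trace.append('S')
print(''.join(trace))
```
PRS

finally runs after normal execution too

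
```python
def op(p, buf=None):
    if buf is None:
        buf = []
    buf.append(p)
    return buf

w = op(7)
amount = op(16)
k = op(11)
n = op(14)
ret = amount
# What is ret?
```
[16]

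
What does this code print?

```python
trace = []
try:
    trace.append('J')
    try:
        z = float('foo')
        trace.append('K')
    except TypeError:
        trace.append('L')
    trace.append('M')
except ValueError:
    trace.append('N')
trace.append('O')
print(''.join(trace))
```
JNO

Inner handler doesn't match, propagates to outer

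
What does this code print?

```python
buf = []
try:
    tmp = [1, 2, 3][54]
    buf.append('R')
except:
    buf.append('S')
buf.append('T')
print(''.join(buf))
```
ST

Exception raised in try, caught by bare except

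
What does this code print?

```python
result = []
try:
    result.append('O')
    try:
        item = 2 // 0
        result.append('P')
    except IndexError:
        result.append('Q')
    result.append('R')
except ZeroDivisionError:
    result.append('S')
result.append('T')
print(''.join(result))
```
OST

Inner handler doesn't match, propagates to outer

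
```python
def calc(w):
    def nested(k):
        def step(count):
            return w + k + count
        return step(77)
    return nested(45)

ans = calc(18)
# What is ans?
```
140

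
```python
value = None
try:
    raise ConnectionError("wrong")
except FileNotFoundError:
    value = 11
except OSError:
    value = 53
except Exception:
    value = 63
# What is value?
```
53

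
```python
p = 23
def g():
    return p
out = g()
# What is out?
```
23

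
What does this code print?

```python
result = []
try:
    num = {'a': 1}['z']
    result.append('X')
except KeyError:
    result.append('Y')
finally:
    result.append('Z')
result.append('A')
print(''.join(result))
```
YZA

finally always runs, even after exception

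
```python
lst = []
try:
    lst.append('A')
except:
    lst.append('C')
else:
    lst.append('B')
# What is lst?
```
['A', 'B']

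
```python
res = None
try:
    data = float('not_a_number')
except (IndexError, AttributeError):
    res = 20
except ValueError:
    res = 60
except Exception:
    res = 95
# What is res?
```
60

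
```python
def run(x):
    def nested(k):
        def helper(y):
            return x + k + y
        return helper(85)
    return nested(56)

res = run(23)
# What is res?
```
164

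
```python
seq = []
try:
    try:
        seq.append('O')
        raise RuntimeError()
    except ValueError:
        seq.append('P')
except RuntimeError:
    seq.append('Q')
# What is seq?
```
['O', 'Q']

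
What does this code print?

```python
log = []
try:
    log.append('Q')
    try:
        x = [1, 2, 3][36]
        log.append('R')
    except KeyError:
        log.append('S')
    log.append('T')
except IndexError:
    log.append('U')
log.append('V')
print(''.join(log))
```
QUV

Inner handler doesn't match, propagates to outer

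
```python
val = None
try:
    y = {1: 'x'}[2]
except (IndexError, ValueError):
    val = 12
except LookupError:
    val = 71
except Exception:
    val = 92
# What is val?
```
71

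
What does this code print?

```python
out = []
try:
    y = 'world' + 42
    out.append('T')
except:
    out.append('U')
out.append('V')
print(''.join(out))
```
UV

Exception raised in try, caught by bare except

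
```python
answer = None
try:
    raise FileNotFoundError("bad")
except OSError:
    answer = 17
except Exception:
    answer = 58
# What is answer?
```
17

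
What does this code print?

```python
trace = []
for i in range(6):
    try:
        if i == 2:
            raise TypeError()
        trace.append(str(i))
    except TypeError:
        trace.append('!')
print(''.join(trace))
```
01!345

Exception on i=2 caught, loop continues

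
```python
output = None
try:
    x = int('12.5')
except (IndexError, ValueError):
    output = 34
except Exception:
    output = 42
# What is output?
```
34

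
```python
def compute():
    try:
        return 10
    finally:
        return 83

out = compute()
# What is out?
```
83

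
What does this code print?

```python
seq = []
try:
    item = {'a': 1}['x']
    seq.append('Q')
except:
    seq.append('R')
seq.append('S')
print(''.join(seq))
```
RS

Exception raised in try, caught by bare except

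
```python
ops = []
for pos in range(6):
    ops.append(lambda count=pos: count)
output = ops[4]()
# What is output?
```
4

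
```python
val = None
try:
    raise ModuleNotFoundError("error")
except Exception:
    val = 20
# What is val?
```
20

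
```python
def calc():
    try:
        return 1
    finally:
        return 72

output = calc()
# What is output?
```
72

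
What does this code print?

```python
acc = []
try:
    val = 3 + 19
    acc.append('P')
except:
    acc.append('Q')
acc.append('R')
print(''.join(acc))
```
PR

No exception, try block completes normally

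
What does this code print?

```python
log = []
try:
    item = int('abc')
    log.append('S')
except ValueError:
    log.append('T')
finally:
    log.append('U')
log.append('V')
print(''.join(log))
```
TUV

finally always runs, even after exception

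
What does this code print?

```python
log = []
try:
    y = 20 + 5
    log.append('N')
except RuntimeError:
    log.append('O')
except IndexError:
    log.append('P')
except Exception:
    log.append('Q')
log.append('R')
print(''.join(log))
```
NR

No exception, try block completes normally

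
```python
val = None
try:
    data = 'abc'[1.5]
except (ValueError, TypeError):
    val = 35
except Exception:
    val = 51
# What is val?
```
35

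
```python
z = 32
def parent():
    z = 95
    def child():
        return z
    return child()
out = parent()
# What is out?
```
95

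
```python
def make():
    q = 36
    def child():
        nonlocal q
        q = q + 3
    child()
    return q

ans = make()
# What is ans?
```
39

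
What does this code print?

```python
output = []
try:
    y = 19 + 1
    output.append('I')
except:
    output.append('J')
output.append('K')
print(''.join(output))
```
IK

No exception, try block completes normally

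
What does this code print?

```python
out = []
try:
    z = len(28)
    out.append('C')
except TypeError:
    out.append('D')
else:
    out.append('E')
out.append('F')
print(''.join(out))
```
DF

else block skipped when exception is caught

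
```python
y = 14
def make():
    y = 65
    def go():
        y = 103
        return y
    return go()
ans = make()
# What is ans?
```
103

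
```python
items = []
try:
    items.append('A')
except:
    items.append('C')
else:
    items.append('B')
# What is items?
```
['A', 'B']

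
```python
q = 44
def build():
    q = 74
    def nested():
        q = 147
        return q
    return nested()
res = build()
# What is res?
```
147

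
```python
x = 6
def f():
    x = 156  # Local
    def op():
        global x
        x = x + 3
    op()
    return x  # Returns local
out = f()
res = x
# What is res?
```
9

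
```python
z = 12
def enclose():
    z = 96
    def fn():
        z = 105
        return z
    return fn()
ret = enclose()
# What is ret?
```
105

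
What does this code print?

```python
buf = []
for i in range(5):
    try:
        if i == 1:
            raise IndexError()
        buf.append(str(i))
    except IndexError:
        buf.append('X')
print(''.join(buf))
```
0X234

Exception on i=1 caught, loop continues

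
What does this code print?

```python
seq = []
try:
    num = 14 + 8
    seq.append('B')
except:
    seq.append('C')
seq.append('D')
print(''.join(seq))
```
BD

No exception, try block completes normally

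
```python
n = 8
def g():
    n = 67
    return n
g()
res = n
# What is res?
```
8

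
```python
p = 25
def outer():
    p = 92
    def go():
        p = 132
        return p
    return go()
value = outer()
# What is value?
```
132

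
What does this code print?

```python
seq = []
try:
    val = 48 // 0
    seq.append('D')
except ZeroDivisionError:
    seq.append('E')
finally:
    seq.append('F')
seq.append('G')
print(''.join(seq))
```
EFG

finally always runs, even after exception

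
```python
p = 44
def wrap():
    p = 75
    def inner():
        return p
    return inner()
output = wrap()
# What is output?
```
75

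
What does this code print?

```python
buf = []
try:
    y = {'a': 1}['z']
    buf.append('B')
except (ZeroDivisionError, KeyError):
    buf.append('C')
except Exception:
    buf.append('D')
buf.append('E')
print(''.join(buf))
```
CE

KeyError matches tuple containing it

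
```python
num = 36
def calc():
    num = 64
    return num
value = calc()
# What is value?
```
64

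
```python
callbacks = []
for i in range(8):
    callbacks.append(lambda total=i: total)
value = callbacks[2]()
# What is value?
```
2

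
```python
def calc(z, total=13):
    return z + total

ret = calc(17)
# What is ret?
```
30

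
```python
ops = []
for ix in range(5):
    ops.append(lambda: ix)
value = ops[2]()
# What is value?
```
4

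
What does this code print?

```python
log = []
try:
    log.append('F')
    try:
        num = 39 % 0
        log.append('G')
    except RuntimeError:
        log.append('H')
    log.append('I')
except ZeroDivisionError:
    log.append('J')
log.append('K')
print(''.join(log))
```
FJK

Inner handler doesn't match, propagates to outer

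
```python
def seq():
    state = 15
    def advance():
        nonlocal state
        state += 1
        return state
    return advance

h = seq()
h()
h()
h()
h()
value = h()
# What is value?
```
20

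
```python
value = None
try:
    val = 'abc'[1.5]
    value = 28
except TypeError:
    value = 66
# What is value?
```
66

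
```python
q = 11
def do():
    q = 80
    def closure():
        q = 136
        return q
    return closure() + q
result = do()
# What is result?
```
216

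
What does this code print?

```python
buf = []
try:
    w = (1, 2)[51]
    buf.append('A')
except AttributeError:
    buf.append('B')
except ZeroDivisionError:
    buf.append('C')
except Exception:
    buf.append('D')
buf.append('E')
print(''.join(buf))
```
DE

IndexError not specifically caught, falls to Exception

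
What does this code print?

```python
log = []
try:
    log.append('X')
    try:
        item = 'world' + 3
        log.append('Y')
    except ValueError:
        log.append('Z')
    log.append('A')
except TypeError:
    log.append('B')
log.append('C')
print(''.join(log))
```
XBC

Inner handler doesn't match, propagates to outer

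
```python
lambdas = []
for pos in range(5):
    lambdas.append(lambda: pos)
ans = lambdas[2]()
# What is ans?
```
4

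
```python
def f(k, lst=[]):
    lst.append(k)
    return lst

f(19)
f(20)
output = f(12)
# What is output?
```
[19, 20, 12]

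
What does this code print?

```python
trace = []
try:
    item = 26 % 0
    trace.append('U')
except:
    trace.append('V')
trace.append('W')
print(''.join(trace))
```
VW

Exception raised in try, caught by bare except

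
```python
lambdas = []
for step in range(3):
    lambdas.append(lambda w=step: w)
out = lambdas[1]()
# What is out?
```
1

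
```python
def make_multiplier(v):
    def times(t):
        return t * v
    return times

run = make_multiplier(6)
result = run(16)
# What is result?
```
96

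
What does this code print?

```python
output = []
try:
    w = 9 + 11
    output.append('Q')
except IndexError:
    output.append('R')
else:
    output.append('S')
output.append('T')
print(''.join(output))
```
QST

else block runs when no exception occurs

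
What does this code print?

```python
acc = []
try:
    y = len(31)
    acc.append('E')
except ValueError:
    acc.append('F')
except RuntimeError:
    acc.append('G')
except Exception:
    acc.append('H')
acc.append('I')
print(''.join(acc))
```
HI

TypeError not specifically caught, falls to Exception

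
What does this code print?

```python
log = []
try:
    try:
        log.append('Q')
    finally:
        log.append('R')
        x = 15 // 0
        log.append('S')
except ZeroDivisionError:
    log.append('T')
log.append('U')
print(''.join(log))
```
QRTU

Exception in inner finally caught by outer except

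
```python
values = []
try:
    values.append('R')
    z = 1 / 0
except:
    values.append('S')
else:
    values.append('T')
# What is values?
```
['R', 'S']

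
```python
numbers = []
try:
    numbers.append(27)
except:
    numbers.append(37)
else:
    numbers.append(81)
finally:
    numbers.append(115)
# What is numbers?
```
[27, 81, 115]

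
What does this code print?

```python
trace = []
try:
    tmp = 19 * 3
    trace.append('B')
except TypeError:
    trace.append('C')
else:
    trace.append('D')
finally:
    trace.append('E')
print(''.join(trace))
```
BDE

else runs before finally when no exception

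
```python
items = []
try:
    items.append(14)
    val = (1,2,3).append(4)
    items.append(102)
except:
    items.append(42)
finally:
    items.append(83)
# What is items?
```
[14, 42, 83]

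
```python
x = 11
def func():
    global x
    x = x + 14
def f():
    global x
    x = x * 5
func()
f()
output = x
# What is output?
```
125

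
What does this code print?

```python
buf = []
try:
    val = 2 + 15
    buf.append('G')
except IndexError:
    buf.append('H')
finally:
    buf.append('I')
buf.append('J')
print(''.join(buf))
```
GIJ

finally runs after normal execution too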